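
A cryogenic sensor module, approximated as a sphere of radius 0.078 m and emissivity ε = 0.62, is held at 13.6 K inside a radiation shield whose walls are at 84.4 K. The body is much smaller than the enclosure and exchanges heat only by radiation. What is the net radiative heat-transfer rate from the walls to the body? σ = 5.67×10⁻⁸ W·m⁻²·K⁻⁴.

For a small grey body in a large enclosure: P_net = εσA(T_body⁴ − T_wall⁴).
A = 4πr² = 0.07645 m²; T_body⁴ − T_wall⁴ = 34210 − 5.074×10⁷ = -5.071×10⁷ K⁴.
|P_net| = 0.62·5.67×10⁻⁸·0.07645·5.071×10⁷.

P_net ≈ 0.136 W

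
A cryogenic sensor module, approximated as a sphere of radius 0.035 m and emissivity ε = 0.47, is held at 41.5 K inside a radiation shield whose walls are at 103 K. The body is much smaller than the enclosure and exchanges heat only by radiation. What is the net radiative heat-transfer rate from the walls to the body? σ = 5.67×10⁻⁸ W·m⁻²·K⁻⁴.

P_net ≈ 0.0450 W

For a small grey body in a large enclosure: P_net = εσA(T_body⁴ − T_wall⁴).
A = 4πr² = 0.01539 m²; T_body⁴ − T_wall⁴ = 2.966×10⁶ − 1.126×10⁸ = -1.096×10⁸ K⁴.
|P_net| = 0.47·5.67×10⁻⁸·0.01539·1.096×10⁸.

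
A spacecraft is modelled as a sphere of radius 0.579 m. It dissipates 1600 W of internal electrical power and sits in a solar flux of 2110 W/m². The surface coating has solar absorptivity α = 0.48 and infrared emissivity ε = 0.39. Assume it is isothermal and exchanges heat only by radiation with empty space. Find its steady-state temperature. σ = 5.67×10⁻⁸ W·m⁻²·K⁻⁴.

At steady state, absorbed solar power + internal power = radiated power.
Absorbed: α·S·A_cross = 0.48·2110·1.053 = 1067 W (cross-section πr²).
Total input = 1067 + 1600 = 2667 W.
Radiated: εσ·A_surf·T⁴ with A_surf = 4πr² = 4.213 m².
T⁴ = 2667/(0.39·5.67×10⁻⁸·4.213) = 2.863×10¹⁰ K⁴.

T ≈ 411 K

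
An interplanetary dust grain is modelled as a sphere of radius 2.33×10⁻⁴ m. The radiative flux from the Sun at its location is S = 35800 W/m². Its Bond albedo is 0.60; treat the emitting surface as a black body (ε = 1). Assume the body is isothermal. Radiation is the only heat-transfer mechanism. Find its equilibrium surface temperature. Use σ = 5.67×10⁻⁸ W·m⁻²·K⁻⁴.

At equilibrium, absorbed power = emitted power.
Absorbing cross-section = πr² = 1.706×10⁻⁷ m²; emitting surface = 4πr² = 6.822×10⁻⁷ m² (ratio 4).
(1−a)S·A_cross = εσ·A_surf·T⁴  ⇒  T⁴ = (1−a)S/(4σ).
T⁴ = 0.400·35800/(4·5.67×10⁻⁸) = 6.314×10¹⁰ K⁴.
T = (6.314×10¹⁰)^(1/4).

T ≈ 501 K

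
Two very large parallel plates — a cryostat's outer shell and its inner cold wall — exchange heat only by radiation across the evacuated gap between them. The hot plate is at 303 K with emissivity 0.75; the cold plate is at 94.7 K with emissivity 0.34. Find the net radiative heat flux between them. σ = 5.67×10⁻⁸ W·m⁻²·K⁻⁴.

For two infinite grey parallel plates, q = σ(T₁⁴ − T₂⁴)/(1/ε₁ + 1/ε₂ − 1).
T₁⁴ − T₂⁴ = 8.429×10⁹ − 8.043×10⁷ = 8.348×10⁹ K⁴.
1/ε₁ + 1/ε₂ − 1 = 1.333 + 2.941 − 1 = 3.275.
q = 5.67×10⁻⁸ × 8.348×10⁹ / 3.275.

q ≈ 145 W/m²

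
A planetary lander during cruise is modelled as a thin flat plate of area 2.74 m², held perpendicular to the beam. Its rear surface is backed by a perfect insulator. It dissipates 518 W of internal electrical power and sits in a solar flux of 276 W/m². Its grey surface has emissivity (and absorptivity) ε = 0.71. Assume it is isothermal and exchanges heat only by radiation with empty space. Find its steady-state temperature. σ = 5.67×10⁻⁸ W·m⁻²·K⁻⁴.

T ≈ 313 K

At steady state, absorbed solar power + internal power = radiated power.
Absorbed: α·S·A_cross = 0.71·276·2.740 = 536.9 W (cross-section A).
Total input = 536.9 + 518 = 1055 W.
Radiated: εσ·A_surf·T⁴ with A_surf = A = 2.740 m².
T⁴ = 1055/(0.71·5.67×10⁻⁸·2.740) = 9.564×10⁹ K⁴.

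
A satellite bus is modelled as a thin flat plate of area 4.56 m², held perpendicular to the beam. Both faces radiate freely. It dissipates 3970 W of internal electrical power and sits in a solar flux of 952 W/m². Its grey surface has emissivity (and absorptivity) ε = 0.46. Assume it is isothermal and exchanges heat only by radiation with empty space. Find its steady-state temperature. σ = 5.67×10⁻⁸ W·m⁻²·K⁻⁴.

T ≈ 398 K

At steady state, absorbed solar power + internal power = radiated power.
Absorbed: α·S·A_cross = 0.46·952·4.560 = 1997 W (cross-section A).
Total input = 1997 + 3970 = 5967 W.
Radiated: εσ·A_surf·T⁴ with A_surf = 2A = 9.120 m².
T⁴ = 5967/(0.46·5.67×10⁻⁸·9.120) = 2.509×10¹⁰ K⁴.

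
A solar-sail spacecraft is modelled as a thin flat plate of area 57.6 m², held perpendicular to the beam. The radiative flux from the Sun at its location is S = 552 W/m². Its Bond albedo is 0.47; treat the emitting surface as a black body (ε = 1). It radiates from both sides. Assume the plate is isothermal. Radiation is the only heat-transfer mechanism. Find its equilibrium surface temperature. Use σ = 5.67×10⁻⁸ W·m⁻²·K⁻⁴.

At equilibrium, absorbed power = emitted power.
Absorbing cross-section = A = 57.60 m²; emitting surface = 2A = 115.2 m² (ratio 2).
(1−a)S·A_cross = εσ·A_surf·T⁴  ⇒  T⁴ = (1−a)S/(2σ).
T⁴ = 0.530·552/(2·5.67×10⁻⁸) = 2.580×10⁹ K⁴.
T = (2.580×10⁹)^(1/4).

T ≈ 225 K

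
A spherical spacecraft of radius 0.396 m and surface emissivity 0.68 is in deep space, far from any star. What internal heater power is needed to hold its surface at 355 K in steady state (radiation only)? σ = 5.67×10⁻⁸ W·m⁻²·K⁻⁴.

P = εσ·4πr²·T⁴.
4πr² = 1.971 m²; T⁴ = 1.588×10¹⁰ K⁴.
P = 0.68·5.67×10⁻⁸·1.971·1.588×10¹⁰.

P ≈ 1210 W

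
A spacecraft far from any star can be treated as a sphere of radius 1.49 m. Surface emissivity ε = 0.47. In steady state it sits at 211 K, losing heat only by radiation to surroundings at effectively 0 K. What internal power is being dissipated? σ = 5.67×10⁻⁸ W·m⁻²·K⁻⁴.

Steady state: P = εσA T⁴.
A = 4πr² = 27.90 m²; T⁴ = (211)⁴ = 1.982×10⁹ K⁴.
P = 0.47 × 5.67×10⁻⁸ × 27.90 × 1.982×10⁹.

P ≈ 1470 W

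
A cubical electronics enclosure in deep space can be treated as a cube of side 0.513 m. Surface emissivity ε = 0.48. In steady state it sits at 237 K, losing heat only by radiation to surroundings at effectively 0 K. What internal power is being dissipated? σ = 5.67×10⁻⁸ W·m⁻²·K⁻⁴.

Steady state: P = εσA T⁴.
A = 6L² = 1.579 m²; T⁴ = (237)⁴ = 3.155×10⁹ K⁴.
P = 0.48 × 5.67×10⁻⁸ × 1.579 × 3.155×10⁹.

P ≈ 136 W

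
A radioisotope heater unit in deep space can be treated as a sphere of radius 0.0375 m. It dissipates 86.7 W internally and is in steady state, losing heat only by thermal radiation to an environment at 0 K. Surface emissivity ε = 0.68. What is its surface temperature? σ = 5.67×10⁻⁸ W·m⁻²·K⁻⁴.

Steady state: internal power = radiated power, P = εσA T⁴.
Radiating area A = 4πr² = 0.01767 m².
T⁴ = P/(εσA) = 86.7/(0.68·5.67×10⁻⁸·0.01767) = 1.272×10¹¹ K⁴.
T = (1.272×10¹¹)^(1/4).

T ≈ 597 K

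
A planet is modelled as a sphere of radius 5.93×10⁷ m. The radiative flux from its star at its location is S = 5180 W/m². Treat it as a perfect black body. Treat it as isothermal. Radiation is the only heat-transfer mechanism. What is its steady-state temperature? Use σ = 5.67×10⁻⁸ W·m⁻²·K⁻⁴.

T ≈ 389 K

At equilibrium, absorbed power = emitted power.
Absorbing cross-section = πr² = 1.105×10¹⁶ m²; emitting surface = 4πr² = 4.419×10¹⁶ m² (ratio 4).
S·A_cross = εσ·A_surf·T⁴  ⇒  T⁴ = S/(4σ).
T⁴ = 1.00·5180/(4·5.67×10⁻⁸) = 2.284×10¹⁰ K⁴.
T = (2.284×10¹⁰)^(1/4).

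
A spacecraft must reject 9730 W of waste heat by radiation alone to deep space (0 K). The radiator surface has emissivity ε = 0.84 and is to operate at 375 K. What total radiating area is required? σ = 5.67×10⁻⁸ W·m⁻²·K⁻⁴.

P = εσA T⁴ ⇒ A = P/(εσT⁴).
T⁴ = 1.978×10¹⁰ K⁴.
A = 9730/(0.84 × 5.67×10⁻⁸ × 1.978×10¹⁰).

A ≈ 10.3 m²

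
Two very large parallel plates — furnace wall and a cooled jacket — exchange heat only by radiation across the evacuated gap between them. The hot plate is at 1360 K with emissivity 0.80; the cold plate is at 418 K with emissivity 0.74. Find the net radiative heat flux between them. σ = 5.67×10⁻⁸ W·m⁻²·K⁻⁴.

For two infinite grey parallel plates, q = σ(T₁⁴ − T₂⁴)/(1/ε₁ + 1/ε₂ − 1).
T₁⁴ − T₂⁴ = 3.421×10¹² − 3.053×10¹⁰ = 3.390×10¹² K⁴.
1/ε₁ + 1/ε₂ − 1 = 1.250 + 1.351 − 1 = 1.601.
q = 5.67×10⁻⁸ × 3.390×10¹² / 1.601.

q ≈ 1.20×10⁵ W/m²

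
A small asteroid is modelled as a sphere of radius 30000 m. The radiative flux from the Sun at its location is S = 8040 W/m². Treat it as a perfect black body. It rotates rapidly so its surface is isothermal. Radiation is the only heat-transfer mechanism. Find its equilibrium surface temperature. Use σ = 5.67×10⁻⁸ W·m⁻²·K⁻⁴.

At equilibrium, absorbed power = emitted power.
Absorbing cross-section = πr² = 2.827×10⁹ m²; emitting surface = 4πr² = 1.131×10¹⁰ m² (ratio 4).
S·A_cross = εσ·A_surf·T⁴  ⇒  T⁴ = S/(4σ).
T⁴ = 1.00·8040/(4·5.67×10⁻⁸) = 3.545×10¹⁰ K⁴.
T = (3.545×10¹⁰)^(1/4).

T ≈ 434 K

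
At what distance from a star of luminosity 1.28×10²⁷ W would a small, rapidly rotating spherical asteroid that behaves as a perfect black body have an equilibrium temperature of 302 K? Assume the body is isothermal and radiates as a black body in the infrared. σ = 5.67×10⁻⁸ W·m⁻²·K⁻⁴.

d ≈ 2.32×10¹¹ m

For an isothermal black-emitting sphere, (1−a)S·πr² = σ·4πr²·T⁴ ⇒ S = 4σT⁴/(1−a).
S = 4·5.67×10⁻⁸·(302)⁴/1.00 = 1887 W/m².
Flux falls as S = L/(4πd²), so d = √(L/(4πS)) = √(1.28×10²⁷/(4π·1887)).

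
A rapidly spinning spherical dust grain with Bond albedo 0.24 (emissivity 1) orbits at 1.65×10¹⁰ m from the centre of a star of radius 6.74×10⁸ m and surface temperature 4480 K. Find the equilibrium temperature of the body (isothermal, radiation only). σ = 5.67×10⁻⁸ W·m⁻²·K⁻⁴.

T ≈ 598 K

The star's surface emits σT_*⁴; at distance d the flux is S = σT_*⁴(R_*/d)².
S = 5.67×10⁻⁸·(4480)⁴·(6.74×10⁸/1.65×10¹⁰)² = 38110 W/m².
For an isothermal sphere T⁴ = (1−a)S/(4σ) = 1.277×10¹¹ K⁴.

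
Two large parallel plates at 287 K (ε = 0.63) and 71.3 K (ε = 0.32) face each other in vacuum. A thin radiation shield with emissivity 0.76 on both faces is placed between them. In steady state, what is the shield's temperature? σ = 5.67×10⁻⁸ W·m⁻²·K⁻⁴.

T_s ≈ 257 K

In steady state the net flux on the hot side equals that on the cold side.
σ(T₁⁴−T_s⁴)/D₁ = σ(T_s⁴−T₂⁴)/D₂, with D₁ = 1/ε₁+1/ε_s−1 = 1.903, D₂ = 1/ε_s+1/ε₂−1 = 3.441.
Solve for T_s⁴: T_s⁴ = (D₂·T₁⁴ + D₁·T₂⁴)/(D₁+D₂) = 4.378×10⁹ K⁴.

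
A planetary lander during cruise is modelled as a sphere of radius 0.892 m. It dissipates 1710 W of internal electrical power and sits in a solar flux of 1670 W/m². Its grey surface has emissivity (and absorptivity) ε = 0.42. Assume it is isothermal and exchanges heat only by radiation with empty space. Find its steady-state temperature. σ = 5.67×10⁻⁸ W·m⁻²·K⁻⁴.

At steady state, absorbed solar power + internal power = radiated power.
Absorbed: α·S·A_cross = 0.42·1670·2.500 = 1753 W (cross-section πr²).
Total input = 1753 + 1710 = 3463 W.
Radiated: εσ·A_surf·T⁴ with A_surf = 4πr² = 9.999 m².
T⁴ = 3463/(0.42·5.67×10⁻⁸·9.999) = 1.454×10¹⁰ K⁴.

T ≈ 347 K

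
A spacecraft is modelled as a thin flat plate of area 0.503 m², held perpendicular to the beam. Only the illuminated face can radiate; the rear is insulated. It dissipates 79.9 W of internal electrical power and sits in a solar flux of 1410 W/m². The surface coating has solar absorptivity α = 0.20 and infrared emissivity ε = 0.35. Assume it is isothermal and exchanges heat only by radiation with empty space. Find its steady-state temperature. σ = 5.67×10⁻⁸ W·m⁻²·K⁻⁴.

T ≈ 386 K

At steady state, absorbed solar power + internal power = radiated power.
Absorbed: α·S·A_cross = 0.20·1410·0.5030 = 141.8 W (cross-section A).
Total input = 141.8 + 79.9 = 221.7 W.
Radiated: εσ·A_surf·T⁴ with A_surf = A = 0.5030 m².
T⁴ = 221.7/(0.35·5.67×10⁻⁸·0.5030) = 2.221×10¹⁰ K⁴.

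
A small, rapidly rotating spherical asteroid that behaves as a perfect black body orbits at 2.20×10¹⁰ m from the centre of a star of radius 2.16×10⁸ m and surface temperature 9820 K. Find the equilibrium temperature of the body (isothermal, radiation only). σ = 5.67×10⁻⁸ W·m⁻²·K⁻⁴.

The star's surface emits σT_*⁴; at distance d the flux is S = σT_*⁴(R_*/d)².
S = 5.67×10⁻⁸·(9820)⁴·(2.16×10⁸/2.20×10¹⁰)² = 50830 W/m².
For an isothermal sphere T⁴ = (1−a)S/(4σ) = 2.241×10¹¹ K⁴.

T ≈ 688 K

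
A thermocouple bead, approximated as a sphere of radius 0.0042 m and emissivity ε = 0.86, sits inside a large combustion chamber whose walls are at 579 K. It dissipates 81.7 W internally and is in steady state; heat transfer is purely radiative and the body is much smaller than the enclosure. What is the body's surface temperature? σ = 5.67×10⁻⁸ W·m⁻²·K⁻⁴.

T ≈ 1660 K

For a small grey body in a large enclosure, net radiated power = εσA(T⁴ − T_w⁴).
Steady state: P = εσA(T⁴ − T_w⁴) with A = 4πr² = 2.217×10⁻⁴ m².
T⁴ = P/(εσA) + T_w⁴ = 81.7/(0.86·5.67×10⁻⁸·2.217×10⁻⁴) + (579)⁴
    = 7.558×10¹² + 1.124×10¹¹ = 7.671×10¹² K⁴.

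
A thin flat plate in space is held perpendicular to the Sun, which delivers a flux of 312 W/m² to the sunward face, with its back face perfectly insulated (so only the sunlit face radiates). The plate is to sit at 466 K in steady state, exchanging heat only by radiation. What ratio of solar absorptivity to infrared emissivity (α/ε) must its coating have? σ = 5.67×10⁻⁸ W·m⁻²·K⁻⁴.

α/ε ≈ 8.57

Balance: αS·A = εσ·1A·T⁴ ⇒ α/ε = σT⁴/S.
α/ε = 5.67×10⁻⁸·(466)⁴/312 = 5.67×10⁻⁸·4.716×10¹⁰/312.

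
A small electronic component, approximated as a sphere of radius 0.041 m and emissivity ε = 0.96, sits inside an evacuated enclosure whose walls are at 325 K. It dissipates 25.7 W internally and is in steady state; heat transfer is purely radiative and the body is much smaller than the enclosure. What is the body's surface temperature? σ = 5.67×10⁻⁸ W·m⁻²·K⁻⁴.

For a small grey body in a large enclosure, net radiated power = εσA(T⁴ − T_w⁴).
Steady state: P = εσA(T⁴ − T_w⁴) with A = 4πr² = 0.02112 m².
T⁴ = P/(εσA) + T_w⁴ = 25.7/(0.96·5.67×10⁻⁸·0.02112) + (325)⁴
    = 2.235×10¹⁰ + 1.116×10¹⁰ = 3.351×10¹⁰ K⁴.

T ≈ 428 K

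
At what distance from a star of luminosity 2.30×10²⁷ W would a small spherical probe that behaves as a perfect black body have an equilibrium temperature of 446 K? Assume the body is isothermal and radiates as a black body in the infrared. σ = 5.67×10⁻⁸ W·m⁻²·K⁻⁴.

For an isothermal black-emitting sphere, (1−a)S·πr² = σ·4πr²·T⁴ ⇒ S = 4σT⁴/(1−a).
S = 4·5.67×10⁻⁸·(446)⁴/1.00 = 8974 W/m².
Flux falls as S = L/(4πd²), so d = √(L/(4πS)) = √(2.30×10²⁷/(4π·8974)).

d ≈ 1.43×10¹¹ m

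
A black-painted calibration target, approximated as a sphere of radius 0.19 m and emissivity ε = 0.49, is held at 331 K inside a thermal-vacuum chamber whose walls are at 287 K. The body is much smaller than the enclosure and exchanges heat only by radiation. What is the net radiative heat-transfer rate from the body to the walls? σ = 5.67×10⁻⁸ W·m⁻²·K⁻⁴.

For a small grey body in a large enclosure: P_net = εσA(T_body⁴ − T_wall⁴).
A = 4πr² = 0.4536 m²; T_body⁴ − T_wall⁴ = 1.200×10¹⁰ − 6.785×10⁹ = 5.219×10⁹ K⁴.
|P_net| = 0.49·5.67×10⁻⁸·0.4536·5.219×10⁹.

P_net ≈ 65.8 W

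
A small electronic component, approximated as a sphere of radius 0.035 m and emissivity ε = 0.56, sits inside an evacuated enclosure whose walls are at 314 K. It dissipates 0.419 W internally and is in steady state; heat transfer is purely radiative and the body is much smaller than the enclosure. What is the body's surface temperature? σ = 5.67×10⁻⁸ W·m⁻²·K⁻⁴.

T ≈ 321 K

For a small grey body in a large enclosure, net radiated power = εσA(T⁴ − T_w⁴).
Steady state: P = εσA(T⁴ − T_w⁴) with A = 4πr² = 0.01539 m².
T⁴ = P/(εσA) + T_w⁴ = 0.419/(0.56·5.67×10⁻⁸·0.01539) + (314)⁴
    = 8.572×10⁸ + 9.721×10⁹ = 1.058×10¹⁰ K⁴.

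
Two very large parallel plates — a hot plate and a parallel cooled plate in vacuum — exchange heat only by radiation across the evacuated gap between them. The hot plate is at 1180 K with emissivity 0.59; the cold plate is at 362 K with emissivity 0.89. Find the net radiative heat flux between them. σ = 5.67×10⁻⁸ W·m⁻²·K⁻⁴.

q ≈ 59900 W/m²

For two infinite grey parallel plates, q = σ(T₁⁴ − T₂⁴)/(1/ε₁ + 1/ε₂ − 1).
T₁⁴ − T₂⁴ = 1.939×10¹² − 1.717×10¹⁰ = 1.922×10¹² K⁴.
1/ε₁ + 1/ε₂ − 1 = 1.695 + 1.124 − 1 = 1.819.
q = 5.67×10⁻⁸ × 1.922×10¹² / 1.819.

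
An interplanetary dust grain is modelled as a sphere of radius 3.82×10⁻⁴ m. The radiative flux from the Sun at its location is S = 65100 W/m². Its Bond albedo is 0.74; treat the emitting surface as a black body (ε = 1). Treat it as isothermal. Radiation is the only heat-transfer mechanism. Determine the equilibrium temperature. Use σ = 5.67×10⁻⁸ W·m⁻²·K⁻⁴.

T ≈ 523 K

At equilibrium, absorbed power = emitted power.
Absorbing cross-section = πr² = 4.584×10⁻⁷ m²; emitting surface = 4πr² = 1.834×10⁻⁶ m² (ratio 4).
(1−a)S·A_cross = εσ·A_surf·T⁴  ⇒  T⁴ = (1−a)S/(4σ).
T⁴ = 0.260·65100/(4·5.67×10⁻⁸) = 7.463×10¹⁰ K⁴.
T = (7.463×10¹⁰)^(1/4).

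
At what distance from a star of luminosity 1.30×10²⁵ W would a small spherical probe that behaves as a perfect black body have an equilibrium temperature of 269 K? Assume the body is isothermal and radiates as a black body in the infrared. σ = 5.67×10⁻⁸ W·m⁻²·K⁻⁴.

For an isothermal black-emitting sphere, (1−a)S·πr² = σ·4πr²·T⁴ ⇒ S = 4σT⁴/(1−a).
S = 4·5.67×10⁻⁸·(269)⁴/1.00 = 1188 W/m².
Flux falls as S = L/(4πd²), so d = √(L/(4πS)) = √(1.30×10²⁵/(4π·1188)).

d ≈ 2.95×10¹⁰ m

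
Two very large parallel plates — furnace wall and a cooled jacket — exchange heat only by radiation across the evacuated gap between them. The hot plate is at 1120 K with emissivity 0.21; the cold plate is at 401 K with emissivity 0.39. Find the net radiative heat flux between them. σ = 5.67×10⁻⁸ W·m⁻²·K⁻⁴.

q ≈ 13900 W/m²

For two infinite grey parallel plates, q = σ(T₁⁴ − T₂⁴)/(1/ε₁ + 1/ε₂ − 1).
T₁⁴ − T₂⁴ = 1.574×10¹² − 2.586×10¹⁰ = 1.548×10¹² K⁴.
1/ε₁ + 1/ε₂ − 1 = 4.762 + 2.564 − 1 = 6.326.
q = 5.67×10⁻⁸ × 1.548×10¹² / 6.326.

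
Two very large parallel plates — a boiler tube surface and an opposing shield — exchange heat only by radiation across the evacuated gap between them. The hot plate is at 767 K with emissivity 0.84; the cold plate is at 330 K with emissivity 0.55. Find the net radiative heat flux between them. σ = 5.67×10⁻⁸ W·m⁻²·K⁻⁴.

q ≈ 9430 W/m²

For two infinite grey parallel plates, q = σ(T₁⁴ − T₂⁴)/(1/ε₁ + 1/ε₂ − 1).
T₁⁴ − T₂⁴ = 3.461×10¹¹ − 1.186×10¹⁰ = 3.342×10¹¹ K⁴.
1/ε₁ + 1/ε₂ − 1 = 1.190 + 1.818 − 1 = 2.009.
q = 5.67×10⁻⁸ × 3.342×10¹¹ / 2.009.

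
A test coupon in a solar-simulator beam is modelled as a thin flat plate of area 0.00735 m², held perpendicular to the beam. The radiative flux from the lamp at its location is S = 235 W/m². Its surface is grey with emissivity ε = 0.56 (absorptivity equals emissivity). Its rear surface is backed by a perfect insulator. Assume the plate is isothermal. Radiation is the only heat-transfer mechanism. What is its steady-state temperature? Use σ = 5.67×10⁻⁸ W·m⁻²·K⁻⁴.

At equilibrium, absorbed power = emitted power.
Absorbing cross-section = A = 0.007350 m²; emitting surface = A = 0.007350 m² (ratio 1).
εS·A_cross = εσ·A_surf·T⁴  ⇒  T⁴ = S/(1σ)   (ε cancels).
T⁴ = 235/(1·5.67×10⁻⁸) = 4.145×10⁹ K⁴.
T = (4.145×10⁹)^(1/4).

T ≈ 254 K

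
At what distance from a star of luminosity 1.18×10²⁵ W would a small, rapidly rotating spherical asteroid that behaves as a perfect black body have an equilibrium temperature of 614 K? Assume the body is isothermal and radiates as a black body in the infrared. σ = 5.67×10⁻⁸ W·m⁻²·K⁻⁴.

For an isothermal black-emitting sphere, (1−a)S·πr² = σ·4πr²·T⁴ ⇒ S = 4σT⁴/(1−a).
S = 4·5.67×10⁻⁸·(614)⁴/1.00 = 32230 W/m².
Flux falls as S = L/(4πd²), so d = √(L/(4πS)) = √(1.18×10²⁵/(4π·32230)).

d ≈ 5.40×10⁹ m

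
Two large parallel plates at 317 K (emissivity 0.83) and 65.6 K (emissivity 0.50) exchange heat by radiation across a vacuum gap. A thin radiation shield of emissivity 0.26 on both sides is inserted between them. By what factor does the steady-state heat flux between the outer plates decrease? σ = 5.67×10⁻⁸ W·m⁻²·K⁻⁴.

Without shield: q₀ = σΔ(T⁴)/(1/ε₁+1/ε₂−1) with denominator 2.205.
With shield the two gaps are in series; the resistances add: (1/ε₁+1/ε_s−1)+(1/ε_s+1/ε₂−1) = 4.051+4.846 = 8.897.
Heat-flux ratio q₀/q = 8.897/2.205.

factor ≈ 4.04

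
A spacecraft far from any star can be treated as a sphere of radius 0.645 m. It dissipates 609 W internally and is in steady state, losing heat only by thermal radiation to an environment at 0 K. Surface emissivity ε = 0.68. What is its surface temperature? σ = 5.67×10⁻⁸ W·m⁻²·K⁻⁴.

T ≈ 234 K

Steady state: internal power = radiated power, P = εσA T⁴.
Radiating area A = 4πr² = 5.228 m².
T⁴ = P/(εσA) = 609/(0.68·5.67×10⁻⁸·5.228) = 3.021×10⁹ K⁴.
T = (3.021×10⁹)^(1/4).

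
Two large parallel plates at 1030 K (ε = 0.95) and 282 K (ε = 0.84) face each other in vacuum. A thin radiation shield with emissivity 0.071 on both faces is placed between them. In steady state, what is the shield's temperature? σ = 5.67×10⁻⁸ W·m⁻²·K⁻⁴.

In steady state the net flux on the hot side equals that on the cold side.
σ(T₁⁴−T_s⁴)/D₁ = σ(T_s⁴−T₂⁴)/D₂, with D₁ = 1/ε₁+1/ε_s−1 = 14.14, D₂ = 1/ε_s+1/ε₂−1 = 14.27.
Solve for T_s⁴: T_s⁴ = (D₂·T₁⁴ + D₁·T₂⁴)/(D₁+D₂) = 5.686×10¹¹ K⁴.

T_s ≈ 868 K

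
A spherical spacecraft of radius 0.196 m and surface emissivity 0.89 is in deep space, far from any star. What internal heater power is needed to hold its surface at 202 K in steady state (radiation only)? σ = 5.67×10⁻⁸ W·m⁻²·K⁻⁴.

P ≈ 40.6 W

P = εσ·4πr²·T⁴.
4πr² = 0.4827 m²; T⁴ = 1.665×10⁹ K⁴.
P = 0.89·5.67×10⁻⁸·0.4827·1.665×10⁹.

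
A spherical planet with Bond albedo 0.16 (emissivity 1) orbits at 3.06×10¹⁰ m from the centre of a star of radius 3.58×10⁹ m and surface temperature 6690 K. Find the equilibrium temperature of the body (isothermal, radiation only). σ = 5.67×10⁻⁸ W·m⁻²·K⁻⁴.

T ≈ 1550 K

The star's surface emits σT_*⁴; at distance d the flux is S = σT_*⁴(R_*/d)².
S = 5.67×10⁻⁸·(6690)⁴·(3.58×10⁹/3.06×10¹⁰)² = 1.555×10⁶ W/m².
For an isothermal sphere T⁴ = (1−a)S/(4σ) = 5.758×10¹² K⁴.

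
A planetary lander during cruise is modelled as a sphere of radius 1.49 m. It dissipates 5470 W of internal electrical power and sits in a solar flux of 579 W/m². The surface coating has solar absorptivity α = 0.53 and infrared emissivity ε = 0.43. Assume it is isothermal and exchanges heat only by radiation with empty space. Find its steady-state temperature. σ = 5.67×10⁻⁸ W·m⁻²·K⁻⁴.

T ≈ 325 K

At steady state, absorbed solar power + internal power = radiated power.
Absorbed: α·S·A_cross = 0.53·579·6.975 = 2140 W (cross-section πr²).
Total input = 2140 + 5470 = 7610 W.
Radiated: εσ·A_surf·T⁴ with A_surf = 4πr² = 27.90 m².
T⁴ = 7610/(0.43·5.67×10⁻⁸·27.90) = 1.119×10¹⁰ K⁴.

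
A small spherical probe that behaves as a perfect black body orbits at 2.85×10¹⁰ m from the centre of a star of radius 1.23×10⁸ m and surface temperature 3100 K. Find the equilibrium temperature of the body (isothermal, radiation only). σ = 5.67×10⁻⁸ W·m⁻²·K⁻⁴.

The star's surface emits σT_*⁴; at distance d the flux is S = σT_*⁴(R_*/d)².
S = 5.67×10⁻⁸·(3100)⁴·(1.23×10⁸/2.85×10¹⁰)² = 97.53 W/m².
For an isothermal sphere T⁴ = (1−a)S/(4σ) = 4.300×10⁸ K⁴.

T ≈ 144 K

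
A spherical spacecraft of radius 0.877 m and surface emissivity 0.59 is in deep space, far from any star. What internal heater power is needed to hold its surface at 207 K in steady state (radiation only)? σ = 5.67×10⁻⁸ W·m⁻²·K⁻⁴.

P ≈ 594 W

P = εσ·4πr²·T⁴.
4πr² = 9.665 m²; T⁴ = 1.836×10⁹ K⁴.
P = 0.59·5.67×10⁻⁸·9.665·1.836×10⁹.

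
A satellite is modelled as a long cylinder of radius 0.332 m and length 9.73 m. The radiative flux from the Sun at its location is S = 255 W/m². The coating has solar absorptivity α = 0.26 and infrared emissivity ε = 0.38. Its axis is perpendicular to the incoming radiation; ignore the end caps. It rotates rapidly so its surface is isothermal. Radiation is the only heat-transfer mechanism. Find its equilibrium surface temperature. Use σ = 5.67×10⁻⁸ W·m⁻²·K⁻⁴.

T ≈ 177 K

At equilibrium, absorbed power = emitted power.
Absorbing cross-section = 2rL = 6.461 m²; emitting surface = 2πrL = 20.30 m² (ratio π).
αS·A_cross = εσ·A_surf·T⁴  ⇒  T⁴ = αS/(ε·πσ).
T⁴ = 0.260·255/(0.38·π·5.67×10⁻⁸) = 9.795×10⁸ K⁴.
T = (9.795×10⁸)^(1/4).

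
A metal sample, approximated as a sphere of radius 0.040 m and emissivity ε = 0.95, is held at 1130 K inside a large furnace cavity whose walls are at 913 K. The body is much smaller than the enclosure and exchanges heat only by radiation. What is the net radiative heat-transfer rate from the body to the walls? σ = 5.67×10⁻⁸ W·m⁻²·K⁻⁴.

P_net ≈ 1010 W

For a small grey body in a large enclosure: P_net = εσA(T_body⁴ − T_wall⁴).
A = 4πr² = 0.02011 m²; T_body⁴ − T_wall⁴ = 1.630×10¹² − 6.948×10¹¹ = 9.356×10¹¹ K⁴.
|P_net| = 0.95·5.67×10⁻⁸·0.02011·9.356×10¹¹.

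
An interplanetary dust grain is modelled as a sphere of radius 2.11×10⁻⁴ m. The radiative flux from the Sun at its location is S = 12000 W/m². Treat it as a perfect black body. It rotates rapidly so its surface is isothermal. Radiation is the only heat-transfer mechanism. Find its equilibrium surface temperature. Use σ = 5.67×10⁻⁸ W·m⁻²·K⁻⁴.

At equilibrium, absorbed power = emitted power.
Absorbing cross-section = πr² = 1.399×10⁻⁷ m²; emitting surface = 4πr² = 5.595×10⁻⁷ m² (ratio 4).
S·A_cross = εσ·A_surf·T⁴  ⇒  T⁴ = S/(4σ).
T⁴ = 1.00·12000/(4·5.67×10⁻⁸) = 5.291×10¹⁰ K⁴.
T = (5.291×10¹⁰)^(1/4).

T ≈ 480 K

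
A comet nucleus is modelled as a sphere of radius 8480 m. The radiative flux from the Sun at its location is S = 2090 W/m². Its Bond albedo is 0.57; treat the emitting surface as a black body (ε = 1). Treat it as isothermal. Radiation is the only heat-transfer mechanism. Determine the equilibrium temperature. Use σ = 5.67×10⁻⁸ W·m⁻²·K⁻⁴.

At equilibrium, absorbed power = emitted power.
Absorbing cross-section = πr² = 2.259×10⁸ m²; emitting surface = 4πr² = 9.037×10⁸ m² (ratio 4).
(1−a)S·A_cross = εσ·A_surf·T⁴  ⇒  T⁴ = (1−a)S/(4σ).
T⁴ = 0.430·2090/(4·5.67×10⁻⁸) = 3.963×10⁹ K⁴.
T = (3.963×10⁹)^(1/4).

T ≈ 251 K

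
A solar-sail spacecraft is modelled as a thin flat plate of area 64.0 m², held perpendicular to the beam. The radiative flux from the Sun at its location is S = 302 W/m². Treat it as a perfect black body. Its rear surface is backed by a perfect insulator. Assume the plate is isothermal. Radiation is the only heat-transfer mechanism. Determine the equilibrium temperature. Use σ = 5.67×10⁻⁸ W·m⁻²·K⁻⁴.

T ≈ 270 K

At equilibrium, absorbed power = emitted power.
Absorbing cross-section = A = 64.00 m²; emitting surface = A = 64.00 m² (ratio 1).
S·A_cross = εσ·A_surf·T⁴  ⇒  T⁴ = S/(1σ).
T⁴ = 1.00·302/(1·5.67×10⁻⁸) = 5.326×10⁹ K⁴.
T = (5.326×10⁹)^(1/4).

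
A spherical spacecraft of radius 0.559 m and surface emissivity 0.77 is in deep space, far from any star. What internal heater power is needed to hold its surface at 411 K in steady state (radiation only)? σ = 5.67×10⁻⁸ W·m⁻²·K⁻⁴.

P = εσ·4πr²·T⁴.
4πr² = 3.927 m²; T⁴ = 2.853×10¹⁰ K⁴.
P = 0.77·5.67×10⁻⁸·3.927·2.853×10¹⁰.

P ≈ 4890 W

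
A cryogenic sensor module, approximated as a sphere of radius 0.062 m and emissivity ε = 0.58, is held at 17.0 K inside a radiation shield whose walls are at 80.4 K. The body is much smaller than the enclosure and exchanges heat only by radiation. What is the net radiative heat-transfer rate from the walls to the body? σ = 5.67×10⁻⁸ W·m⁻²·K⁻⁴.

P_net ≈ 0.0662 W

For a small grey body in a large enclosure: P_net = εσA(T_body⁴ − T_wall⁴).
A = 4πr² = 0.04831 m²; T_body⁴ − T_wall⁴ = 83520 − 4.179×10⁷ = -4.170×10⁷ K⁴.
|P_net| = 0.58·5.67×10⁻⁸·0.04831·4.170×10⁷.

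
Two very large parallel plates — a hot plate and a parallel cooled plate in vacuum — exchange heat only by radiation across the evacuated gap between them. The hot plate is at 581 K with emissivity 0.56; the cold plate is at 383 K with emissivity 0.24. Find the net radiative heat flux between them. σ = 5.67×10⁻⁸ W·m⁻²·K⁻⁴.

q ≈ 1060 W/m²

For two infinite grey parallel plates, q = σ(T₁⁴ − T₂⁴)/(1/ε₁ + 1/ε₂ − 1).
T₁⁴ − T₂⁴ = 1.139×10¹¹ − 2.152×10¹⁰ = 9.243×10¹⁰ K⁴.
1/ε₁ + 1/ε₂ − 1 = 1.786 + 4.167 − 1 = 4.952.
q = 5.67×10⁻⁸ × 9.243×10¹⁰ / 4.952.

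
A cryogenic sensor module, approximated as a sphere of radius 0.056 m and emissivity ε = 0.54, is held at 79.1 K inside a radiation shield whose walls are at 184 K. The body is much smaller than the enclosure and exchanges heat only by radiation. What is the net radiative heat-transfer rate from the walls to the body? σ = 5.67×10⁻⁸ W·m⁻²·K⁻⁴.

For a small grey body in a large enclosure: P_net = εσA(T_body⁴ − T_wall⁴).
A = 4πr² = 0.03941 m²; T_body⁴ − T_wall⁴ = 3.915×10⁷ − 1.146×10⁹ = -1.107×10⁹ K⁴.
|P_net| = 0.54·5.67×10⁻⁸·0.03941·1.107×10⁹.

P_net ≈ 1.34 W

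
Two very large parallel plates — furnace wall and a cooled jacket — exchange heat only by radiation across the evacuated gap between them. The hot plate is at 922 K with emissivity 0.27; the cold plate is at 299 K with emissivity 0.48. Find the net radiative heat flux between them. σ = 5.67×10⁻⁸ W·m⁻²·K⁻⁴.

For two infinite grey parallel plates, q = σ(T₁⁴ − T₂⁴)/(1/ε₁ + 1/ε₂ − 1).
T₁⁴ − T₂⁴ = 7.226×10¹¹ − 7.993×10⁹ = 7.147×10¹¹ K⁴.
1/ε₁ + 1/ε₂ − 1 = 3.704 + 2.083 − 1 = 4.787.
q = 5.67×10⁻⁸ × 7.147×10¹¹ / 4.787.

q ≈ 8460 W/m²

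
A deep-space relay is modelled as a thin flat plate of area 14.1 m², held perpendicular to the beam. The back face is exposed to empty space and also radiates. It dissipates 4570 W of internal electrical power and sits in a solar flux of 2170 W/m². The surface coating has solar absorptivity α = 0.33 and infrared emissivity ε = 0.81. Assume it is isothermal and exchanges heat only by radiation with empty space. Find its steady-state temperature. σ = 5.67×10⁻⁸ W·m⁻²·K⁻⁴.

T ≈ 326 K

At steady state, absorbed solar power + internal power = radiated power.
Absorbed: α·S·A_cross = 0.33·2170·14.10 = 10100 W (cross-section A).
Total input = 10100 + 4570 = 14670 W.
Radiated: εσ·A_surf·T⁴ with A_surf = 2A = 28.20 m².
T⁴ = 14670/(0.81·5.67×10⁻⁸·28.20) = 1.132×10¹⁰ K⁴.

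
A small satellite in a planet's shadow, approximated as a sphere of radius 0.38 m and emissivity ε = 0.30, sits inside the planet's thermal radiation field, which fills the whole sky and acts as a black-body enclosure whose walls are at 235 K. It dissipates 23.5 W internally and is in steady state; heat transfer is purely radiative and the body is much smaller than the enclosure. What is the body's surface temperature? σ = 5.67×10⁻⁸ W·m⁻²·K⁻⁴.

For a small grey body in a large enclosure, net radiated power = εσA(T⁴ − T_w⁴).
Steady state: P = εσA(T⁴ − T_w⁴) with A = 4πr² = 1.815 m².
T⁴ = P/(εσA) + T_w⁴ = 23.5/(0.30·5.67×10⁻⁸·1.815) + (235)⁴
    = 7.614×10⁸ + 3.050×10⁹ = 3.811×10⁹ K⁴.

T ≈ 248 K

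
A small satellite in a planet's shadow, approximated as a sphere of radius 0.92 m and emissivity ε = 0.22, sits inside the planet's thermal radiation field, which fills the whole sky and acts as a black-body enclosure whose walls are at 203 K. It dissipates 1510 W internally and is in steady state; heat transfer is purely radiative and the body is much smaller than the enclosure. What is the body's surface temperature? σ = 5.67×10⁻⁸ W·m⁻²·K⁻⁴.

For a small grey body in a large enclosure, net radiated power = εσA(T⁴ − T_w⁴).
Steady state: P = εσA(T⁴ − T_w⁴) with A = 4πr² = 10.64 m².
T⁴ = P/(εσA) + T_w⁴ = 1510/(0.22·5.67×10⁻⁸·10.64) + (203)⁴
    = 1.138×10¹⁰ + 1.698×10⁹ = 1.308×10¹⁰ K⁴.

T ≈ 338 K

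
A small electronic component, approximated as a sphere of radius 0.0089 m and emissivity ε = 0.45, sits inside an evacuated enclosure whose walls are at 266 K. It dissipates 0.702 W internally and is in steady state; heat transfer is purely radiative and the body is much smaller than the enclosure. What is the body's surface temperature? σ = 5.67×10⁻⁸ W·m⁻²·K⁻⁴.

For a small grey body in a large enclosure, net radiated power = εσA(T⁴ − T_w⁴).
Steady state: P = εσA(T⁴ − T_w⁴) with A = 4πr² = 9.954×10⁻⁴ m².
T⁴ = P/(εσA) + T_w⁴ = 0.702/(0.45·5.67×10⁻⁸·9.954×10⁻⁴) + (266)⁴
    = 2.764×10¹⁰ + 5.006×10⁹ = 3.265×10¹⁰ K⁴.

T ≈ 425 K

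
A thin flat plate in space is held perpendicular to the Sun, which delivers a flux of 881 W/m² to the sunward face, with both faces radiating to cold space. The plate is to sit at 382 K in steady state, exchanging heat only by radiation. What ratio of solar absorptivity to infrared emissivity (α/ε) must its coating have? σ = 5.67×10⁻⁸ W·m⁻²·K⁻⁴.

α/ε ≈ 2.74

Balance: αS·A = εσ·2A·T⁴ ⇒ α/ε = 2σT⁴/S.
α/ε = 2·5.67×10⁻⁸·(382)⁴/881 = 2·5.67×10⁻⁸·2.129×10¹⁰/881.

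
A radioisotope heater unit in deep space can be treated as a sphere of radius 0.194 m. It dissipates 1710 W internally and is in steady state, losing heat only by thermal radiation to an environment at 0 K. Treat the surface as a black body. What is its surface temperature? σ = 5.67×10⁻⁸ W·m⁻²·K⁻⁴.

T ≈ 503 K

Steady state: internal power = radiated power, P = εσA T⁴.
Radiating area A = 4πr² = 0.4729 m².
T⁴ = P/(εσA) = 1710/(1.0·5.67×10⁻⁸·0.4729) = 6.377×10¹⁰ K⁴.
T = (6.377×10¹⁰)^(1/4).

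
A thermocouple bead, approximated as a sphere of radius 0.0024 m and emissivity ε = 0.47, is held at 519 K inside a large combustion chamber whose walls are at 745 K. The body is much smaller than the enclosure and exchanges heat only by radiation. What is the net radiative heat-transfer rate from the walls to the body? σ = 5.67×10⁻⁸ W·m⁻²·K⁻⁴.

For a small grey body in a large enclosure: P_net = εσA(T_body⁴ − T_wall⁴).
A = 4πr² = 7.238×10⁻⁵ m²; T_body⁴ − T_wall⁴ = 7.256×10¹⁰ − 3.081×10¹¹ = -2.355×10¹¹ K⁴.
|P_net| = 0.47·5.67×10⁻⁸·7.238×10⁻⁵·2.355×10¹¹.

P_net ≈ 0.454 W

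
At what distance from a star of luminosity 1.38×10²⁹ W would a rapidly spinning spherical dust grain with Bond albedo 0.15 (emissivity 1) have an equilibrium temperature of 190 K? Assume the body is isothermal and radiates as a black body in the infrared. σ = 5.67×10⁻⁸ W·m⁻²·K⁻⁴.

d ≈ 5.62×10¹² m

For an isothermal black-emitting sphere, (1−a)S·πr² = σ·4πr²·T⁴ ⇒ S = 4σT⁴/(1−a).
S = 4·5.67×10⁻⁸·(190)⁴/0.850 = 347.7 W/m².
Flux falls as S = L/(4πd²), so d = √(L/(4πS)) = √(1.38×10²⁹/(4π·347.7)).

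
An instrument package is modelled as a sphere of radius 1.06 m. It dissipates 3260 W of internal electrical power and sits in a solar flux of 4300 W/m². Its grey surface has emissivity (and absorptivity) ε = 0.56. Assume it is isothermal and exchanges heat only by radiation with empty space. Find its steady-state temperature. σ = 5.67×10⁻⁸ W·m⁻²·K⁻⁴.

At steady state, absorbed solar power + internal power = radiated power.
Absorbed: α·S·A_cross = 0.56·4300·3.530 = 8500 W (cross-section πr²).
Total input = 8500 + 3260 = 11760 W.
Radiated: εσ·A_surf·T⁴ with A_surf = 4πr² = 14.12 m².
T⁴ = 11760/(0.56·5.67×10⁻⁸·14.12) = 2.623×10¹⁰ K⁴.

T ≈ 402 K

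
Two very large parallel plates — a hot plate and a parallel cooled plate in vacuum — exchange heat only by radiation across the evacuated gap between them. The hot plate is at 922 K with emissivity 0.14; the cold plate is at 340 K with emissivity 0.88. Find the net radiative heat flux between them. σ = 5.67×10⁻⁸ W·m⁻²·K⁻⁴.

q ≈ 5520 W/m²

For two infinite grey parallel plates, q = σ(T₁⁴ − T₂⁴)/(1/ε₁ + 1/ε₂ − 1).
T₁⁴ − T₂⁴ = 7.226×10¹¹ − 1.336×10¹⁰ = 7.093×10¹¹ K⁴.
1/ε₁ + 1/ε₂ − 1 = 7.143 + 1.136 − 1 = 7.279.
q = 5.67×10⁻⁸ × 7.093×10¹¹ / 7.279.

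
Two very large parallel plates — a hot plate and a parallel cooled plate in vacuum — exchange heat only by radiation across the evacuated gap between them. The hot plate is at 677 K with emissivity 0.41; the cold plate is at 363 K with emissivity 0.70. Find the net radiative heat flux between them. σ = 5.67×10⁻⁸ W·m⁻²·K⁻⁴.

q ≈ 3810 W/m²

For two infinite grey parallel plates, q = σ(T₁⁴ − T₂⁴)/(1/ε₁ + 1/ε₂ − 1).
T₁⁴ − T₂⁴ = 2.101×10¹¹ − 1.736×10¹⁰ = 1.927×10¹¹ K⁴.
1/ε₁ + 1/ε₂ − 1 = 2.439 + 1.429 − 1 = 2.868.
q = 5.67×10⁻⁸ × 1.927×10¹¹ / 2.868.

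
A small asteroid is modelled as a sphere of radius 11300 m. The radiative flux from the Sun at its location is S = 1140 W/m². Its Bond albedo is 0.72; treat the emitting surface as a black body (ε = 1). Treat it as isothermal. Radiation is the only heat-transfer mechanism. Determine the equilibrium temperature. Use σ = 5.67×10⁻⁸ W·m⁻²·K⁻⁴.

At equilibrium, absorbed power = emitted power.
Absorbing cross-section = πr² = 4.011×10⁸ m²; emitting surface = 4πr² = 1.605×10⁹ m² (ratio 4).
(1−a)S·A_cross = εσ·A_surf·T⁴  ⇒  T⁴ = (1−a)S/(4σ).
T⁴ = 0.280·1140/(4·5.67×10⁻⁸) = 1.407×10⁹ K⁴.
T = (1.407×10⁹)^(1/4).

T ≈ 194 K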